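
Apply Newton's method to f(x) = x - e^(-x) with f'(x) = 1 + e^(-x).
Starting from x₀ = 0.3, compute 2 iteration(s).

f(x) = x - e^(-x)
f'(x) = 1 + e^(-x)
x₀ = 0.3

Newton-Raphson formula: x_{n+1} = x_n - f(x_n)/f'(x_n)

Iteration 1:
  f(0.300000) = -0.440818
  f'(0.300000) = 1.740818
  x_1 = 0.300000 - (-0.440818)/1.740818 = 0.553225
Iteration 2:
  f(0.553225) = -0.021868
  f'(0.553225) = 1.575092
  x_2 = 0.553225 - (-0.021868)/1.575092 = 0.567108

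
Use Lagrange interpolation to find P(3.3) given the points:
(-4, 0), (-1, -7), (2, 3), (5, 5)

Lagrange interpolation formula:
P(x) = Σ yᵢ × Lᵢ(x)
where Lᵢ(x) = Π_{j≠i} (x - xⱼ)/(xᵢ - xⱼ)

L_0(3.3) = (3.3 - (-1))/(-4 - (-1)) × (3.3 - 2)/(-4 - 2) × (3.3 - 5)/(-4 - 5) = 0.058660
L_1(3.3) = (3.3 - (-4))/(-1 - (-4)) × (3.3 - 2)/(-1 - 2) × (3.3 - 5)/(-1 - 5) = -0.298759
L_2(3.3) = (3.3 - (-4))/(2 - (-4)) × (3.3 - (-1))/(2 - (-1)) × (3.3 - 5)/(2 - 5) = 0.988204
L_3(3.3) = (3.3 - (-4))/(5 - (-4)) × (3.3 - (-1))/(5 - (-1)) × (3.3 - 2)/(5 - 2) = 0.251895

P(3.3) = 0×L_0(3.3) + (-7)×L_1(3.3) + 3×L_2(3.3) + 5×L_3(3.3)
P(3.3) = 6.315401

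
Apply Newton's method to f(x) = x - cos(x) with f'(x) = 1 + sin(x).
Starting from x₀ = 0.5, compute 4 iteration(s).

f(x) = x - cos(x)
f'(x) = 1 + sin(x)
x₀ = 0.5

Newton-Raphson formula: x_{n+1} = x_n - f(x_n)/f'(x_n)

Iteration 1:
  f(0.500000) = -0.377583
  f'(0.500000) = 1.479426
  x_1 = 0.500000 - (-0.377583)/1.479426 = 0.755222
Iteration 2:
  f(0.755222) = 0.027103
  f'(0.755222) = 1.685451
  x_2 = 0.755222 - 0.027103/1.685451 = 0.739142
Iteration 3:
  f(0.739142) = 0.000095
  f'(0.739142) = 1.673654
  x_3 = 0.739142 - 0.000095/1.673654 = 0.739085
Iteration 4:
  f(0.739085) = 0.000000
  f'(0.739085) = 1.673612
  x_4 = 0.739085 - 0.000000/1.673612 = 0.739085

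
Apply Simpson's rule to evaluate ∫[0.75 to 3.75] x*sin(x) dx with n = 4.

f(x) = x*sin(x)
a = 0.75, b = 3.75, n = 4
h = (b - a)/n = 0.750000

Simpson's rule: (h/3)[f(x₀) + 4f(x₁) + 2f(x₂) + ... + f(xₙ)]

x_0 = 0.7500, f(x_0) = 0.511229, coefficient = 1
x_1 = 1.5000, f(x_1) = 1.496242, coefficient = 4
x_2 = 2.2500, f(x_2) = 1.750665, coefficient = 2
x_3 = 3.0000, f(x_3) = 0.423360, coefficient = 4
x_4 = 3.7500, f(x_4) = -2.143355, coefficient = 1

I ≈ (0.750000/3) × 9.547614 = 2.386903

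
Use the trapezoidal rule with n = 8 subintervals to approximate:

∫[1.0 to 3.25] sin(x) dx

f(x) = sin(x)
a = 1.0, b = 3.25, n = 8
h = (b - a)/n = 0.281250

Trapezoidal rule: (h/2)[f(x₀) + 2f(x₁) + 2f(x₂) + ... + f(xₙ)]

x_0 = 1.0000, f(x_0) = 0.841471, coefficient = 1
x_1 = 1.2812, f(x_1) = 0.958374, coefficient = 2
x_2 = 1.5625, f(x_2) = 0.999966, coefficient = 2
x_3 = 1.8438, f(x_3) = 0.962979, coefficient = 2
x_4 = 2.1250, f(x_4) = 0.850320, coefficient = 2
x_5 = 2.4062, f(x_5) = 0.670841, coefficient = 2
x_6 = 2.6875, f(x_6) = 0.438647, coefficient = 2
x_7 = 2.9688, f(x_7) = 0.171983, coefficient = 2
x_8 = 3.2500, f(x_8) = -0.108195, coefficient = 1

I ≈ (0.281250/2) × 10.839495 = 1.524304
Exact value: 1.534432
Error: 0.010128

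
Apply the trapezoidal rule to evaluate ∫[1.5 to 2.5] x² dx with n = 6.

f(x) = x²
a = 1.5, b = 2.5, n = 6
h = (b - a)/n = 0.166667

Trapezoidal rule: (h/2)[f(x₀) + 2f(x₁) + 2f(x₂) + ... + f(xₙ)]

x_0 = 1.5000, f(x_0) = 2.250000, coefficient = 1
x_1 = 1.6667, f(x_1) = 2.777778, coefficient = 2
x_2 = 1.8333, f(x_2) = 3.361111, coefficient = 2
x_3 = 2.0000, f(x_3) = 4.000000, coefficient = 2
x_4 = 2.1667, f(x_4) = 4.694444, coefficient = 2
x_5 = 2.3333, f(x_5) = 5.444444, coefficient = 2
x_6 = 2.5000, f(x_6) = 6.250000, coefficient = 1

I ≈ (0.166667/2) × 49.055556 = 4.087963
Exact value: 4.083333
Error: 0.004630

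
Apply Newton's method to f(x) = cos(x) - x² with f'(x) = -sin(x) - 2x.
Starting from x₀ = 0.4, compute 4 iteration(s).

f(x) = cos(x) - x²
f'(x) = -sin(x) - 2x
x₀ = 0.4

Newton-Raphson formula: x_{n+1} = x_n - f(x_n)/f'(x_n)

Iteration 1:
  f(0.400000) = 0.761061
  f'(0.400000) = -1.189418
  x_1 = 0.400000 - 0.761061/(-1.189418) = 1.039860
Iteration 2:
  f(1.039860) = -0.574967
  f'(1.039860) = -2.942053
  x_2 = 1.039860 - (-0.574967)/(-2.942053) = 0.844429
Iteration 3:
  f(0.844429) = -0.048902
  f'(0.844429) = -2.436450
  x_3 = 0.844429 - (-0.048902)/(-2.436450) = 0.824358
Iteration 4:
  f(0.824358) = -0.000538
  f'(0.824358) = -2.382828
  x_4 = 0.824358 - (-0.000538)/(-2.382828) = 0.824132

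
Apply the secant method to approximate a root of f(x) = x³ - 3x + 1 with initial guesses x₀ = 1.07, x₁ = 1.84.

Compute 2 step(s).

f(x) = x³ - 3x + 1
x₀ = 1.07, x₁ = 1.84

Secant formula: x_{n+1} = x_n - f(x_n)(x_n - x_{n-1})/(f(x_n) - f(x_{n-1}))

Iteration 1:
  f(1.070000) = -0.984957
  f(1.840000) = 1.709504
  x_2 = 1.840000 - 1.709504×(1.840000 - 1.070000)/(1.709504 - (-0.984957))
       = 1.351473
Iteration 2:
  f(1.840000) = 1.709504
  f(1.351473) = -0.585983
  x_3 = 1.351473 - (-0.585983)×(1.351473 - 1.840000)/(-0.585983 - 1.709504)
       = 1.476182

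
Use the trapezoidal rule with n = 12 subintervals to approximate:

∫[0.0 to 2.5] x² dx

f(x) = x²
a = 0.0, b = 2.5, n = 12
h = (b - a)/n = 0.208333

Trapezoidal rule: (h/2)[f(x₀) + 2f(x₁) + 2f(x₂) + ... + f(xₙ)]

x_0 = 0.0000, f(x_0) = 0.000000, coefficient = 1
x_1 = 0.2083, f(x_1) = 0.043403, coefficient = 2
x_2 = 0.4167, f(x_2) = 0.173611, coefficient = 2
x_3 = 0.6250, f(x_3) = 0.390625, coefficient = 2
x_4 = 0.8333, f(x_4) = 0.694444, coefficient = 2
x_5 = 1.0417, f(x_5) = 1.085069, coefficient = 2
x_6 = 1.2500, f(x_6) = 1.562500, coefficient = 2
x_7 = 1.4583, f(x_7) = 2.126736, coefficient = 2
x_8 = 1.6667, f(x_8) = 2.777778, coefficient = 2
x_9 = 1.8750, f(x_9) = 3.515625, coefficient = 2
x_10 = 2.0833, f(x_10) = 4.340278, coefficient = 2
x_11 = 2.2917, f(x_11) = 5.251736, coefficient = 2
x_12 = 2.5000, f(x_12) = 6.250000, coefficient = 1

I ≈ (0.208333/2) × 50.173611 = 5.226418
Exact value: 5.208333
Error: 0.018084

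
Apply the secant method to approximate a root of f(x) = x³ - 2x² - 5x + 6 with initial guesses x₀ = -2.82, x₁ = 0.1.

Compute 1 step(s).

f(x) = x³ - 2x² - 5x + 6
x₀ = -2.82, x₁ = 0.1

Secant formula: x_{n+1} = x_n - f(x_n)(x_n - x_{n-1})/(f(x_n) - f(x_{n-1}))

Iteration 1:
  f(-2.820000) = -18.230568
  f(0.100000) = 5.481000
  x_2 = 0.100000 - 5.481000×(0.100000 - (-2.820000))/(5.481000 - (-18.230568))
       = -0.574967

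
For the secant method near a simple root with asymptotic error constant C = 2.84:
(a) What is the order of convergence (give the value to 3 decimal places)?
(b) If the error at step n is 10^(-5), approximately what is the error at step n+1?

(a) Secant method has superlinear convergence with order φ = (1+√5)/2 ≈ 1.618.
    This means |e_{n+1}| ≈ C|e_n|^1.618.

(b) With |e_n| = 10^(-5) and C = 2.84:
    |e_{n+1}| ≈ 2.84 × (10^(-5))^1.618 = 2.84 × 10^(-8.09)

(a) ≈ 1.618 (golden ratio); (b) |e_{n+1}| ≈ 2.308e-08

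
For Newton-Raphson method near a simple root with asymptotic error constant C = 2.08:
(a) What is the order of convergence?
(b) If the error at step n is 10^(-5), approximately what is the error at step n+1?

(a) Newton-Raphson has quadratic (order 2) convergence near simple roots.
    This means |e_{n+1}| ≈ C|e_n|².

(b) With |e_n| = 10^(-5) and C = 2.08:
    |e_{n+1}| ≈ 2.08 × (10^(-5))² = 2.08 × 10^(-10)

(a) 2 (quadratic); (b) |e_{n+1}| ≈ 2.080e-10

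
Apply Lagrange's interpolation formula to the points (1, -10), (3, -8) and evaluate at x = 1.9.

Lagrange interpolation formula:
P(x) = Σ yᵢ × Lᵢ(x)
where Lᵢ(x) = Π_{j≠i} (x - xⱼ)/(xᵢ - xⱼ)

L_0(1.9) = (1.9 - 3)/(1 - 3) = 0.550000
L_1(1.9) = (1.9 - 1)/(3 - 1) = 0.450000

P(1.9) = (-10)×L_0(1.9) + (-8)×L_1(1.9)
P(1.9) = -9.100000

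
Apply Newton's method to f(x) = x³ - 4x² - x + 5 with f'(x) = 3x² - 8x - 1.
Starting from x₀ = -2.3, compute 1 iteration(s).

f(x) = x³ - 4x² - x + 5
f'(x) = 3x² - 8x - 1
x₀ = -2.3

Newton-Raphson formula: x_{n+1} = x_n - f(x_n)/f'(x_n)

Iteration 1:
  f(-2.300000) = -26.027000
  f'(-2.300000) = 33.270000
  x_1 = -2.300000 - (-26.027000)/33.270000 = -1.517704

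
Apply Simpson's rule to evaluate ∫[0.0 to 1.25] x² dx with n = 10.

f(x) = x²
a = 0.0, b = 1.25, n = 10
h = (b - a)/n = 0.125000

Simpson's rule: (h/3)[f(x₀) + 4f(x₁) + 2f(x₂) + ... + f(xₙ)]

x_0 = 0.0000, f(x_0) = 0.000000, coefficient = 1
x_1 = 0.1250, f(x_1) = 0.015625, coefficient = 4
x_2 = 0.2500, f(x_2) = 0.062500, coefficient = 2
x_3 = 0.3750, f(x_3) = 0.140625, coefficient = 4
x_4 = 0.5000, f(x_4) = 0.250000, coefficient = 2
x_5 = 0.6250, f(x_5) = 0.390625, coefficient = 4
x_6 = 0.7500, f(x_6) = 0.562500, coefficient = 2
x_7 = 0.8750, f(x_7) = 0.765625, coefficient = 4
x_8 = 1.0000, f(x_8) = 1.000000, coefficient = 2
x_9 = 1.1250, f(x_9) = 1.265625, coefficient = 4
x_10 = 1.2500, f(x_10) = 1.562500, coefficient = 1

I ≈ (0.125000/3) × 15.625000 = 0.651042
Exact value: 0.651042
Error: 0.000000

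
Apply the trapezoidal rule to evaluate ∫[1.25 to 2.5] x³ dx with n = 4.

f(x) = x³
a = 1.25, b = 2.5, n = 4
h = (b - a)/n = 0.312500

Trapezoidal rule: (h/2)[f(x₀) + 2f(x₁) + 2f(x₂) + ... + f(xₙ)]

x_0 = 1.2500, f(x_0) = 1.953125, coefficient = 1
x_1 = 1.5625, f(x_1) = 3.814697, coefficient = 2
x_2 = 1.8750, f(x_2) = 6.591797, coefficient = 2
x_3 = 2.1875, f(x_3) = 10.467529, coefficient = 2
x_4 = 2.5000, f(x_4) = 15.625000, coefficient = 1

I ≈ (0.312500/2) × 59.326172 = 9.269714
Exact value: 9.155273
Error: 0.114441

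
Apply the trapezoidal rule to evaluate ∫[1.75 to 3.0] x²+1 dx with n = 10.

f(x) = x²+1
a = 1.75, b = 3.0, n = 10
h = (b - a)/n = 0.125000

Trapezoidal rule: (h/2)[f(x₀) + 2f(x₁) + 2f(x₂) + ... + f(xₙ)]

x_0 = 1.7500, f(x_0) = 4.062500, coefficient = 1
x_1 = 1.8750, f(x_1) = 4.515625, coefficient = 2
x_2 = 2.0000, f(x_2) = 5.000000, coefficient = 2
x_3 = 2.1250, f(x_3) = 5.515625, coefficient = 2
x_4 = 2.2500, f(x_4) = 6.062500, coefficient = 2
x_5 = 2.3750, f(x_5) = 6.640625, coefficient = 2
x_6 = 2.5000, f(x_6) = 7.250000, coefficient = 2
x_7 = 2.6250, f(x_7) = 7.890625, coefficient = 2
x_8 = 2.7500, f(x_8) = 8.562500, coefficient = 2
x_9 = 2.8750, f(x_9) = 9.265625, coefficient = 2
x_10 = 3.0000, f(x_10) = 10.000000, coefficient = 1

I ≈ (0.125000/2) × 135.468750 = 8.466797
Exact value: 8.463542
Error: 0.003255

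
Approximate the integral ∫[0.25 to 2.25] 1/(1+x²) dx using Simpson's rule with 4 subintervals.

f(x) = 1/(1+x²)
a = 0.25, b = 2.25, n = 4
h = (b - a)/n = 0.500000

Simpson's rule: (h/3)[f(x₀) + 4f(x₁) + 2f(x₂) + ... + f(xₙ)]

x_0 = 0.2500, f(x_0) = 0.941176, coefficient = 1
x_1 = 0.7500, f(x_1) = 0.640000, coefficient = 4
x_2 = 1.2500, f(x_2) = 0.390244, coefficient = 2
x_3 = 1.7500, f(x_3) = 0.246154, coefficient = 4
x_4 = 2.2500, f(x_4) = 0.164948, coefficient = 1

I ≈ (0.500000/3) × 5.431228 = 0.905205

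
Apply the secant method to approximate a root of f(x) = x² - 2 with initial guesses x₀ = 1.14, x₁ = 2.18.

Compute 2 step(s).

f(x) = x² - 2
x₀ = 1.14, x₁ = 2.18

Secant formula: x_{n+1} = x_n - f(x_n)(x_n - x_{n-1})/(f(x_n) - f(x_{n-1}))

Iteration 1:
  f(1.140000) = -0.700400
  f(2.180000) = 2.752400
  x_2 = 2.180000 - 2.752400×(2.180000 - 1.140000)/(2.752400 - (-0.700400))
       = 1.350964
Iteration 2:
  f(2.180000) = 2.752400
  f(1.350964) = -0.174897
  x_3 = 1.350964 - (-0.174897)×(1.350964 - 2.180000)/(-0.174897 - 2.752400)
       = 1.400496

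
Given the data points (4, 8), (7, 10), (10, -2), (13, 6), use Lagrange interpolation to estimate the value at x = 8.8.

Lagrange interpolation formula:
P(x) = Σ yᵢ × Lᵢ(x)
where Lᵢ(x) = Π_{j≠i} (x - xⱼ)/(xᵢ - xⱼ)

L_0(8.8) = (8.8 - 7)/(4 - 7) × (8.8 - 10)/(4 - 10) × (8.8 - 13)/(4 - 13) = -0.056000
L_1(8.8) = (8.8 - 4)/(7 - 4) × (8.8 - 10)/(7 - 10) × (8.8 - 13)/(7 - 13) = 0.448000
L_2(8.8) = (8.8 - 4)/(10 - 4) × (8.8 - 7)/(10 - 7) × (8.8 - 13)/(10 - 13) = 0.672000
L_3(8.8) = (8.8 - 4)/(13 - 4) × (8.8 - 7)/(13 - 7) × (8.8 - 10)/(13 - 10) = -0.064000

P(8.8) = 8×L_0(8.8) + 10×L_1(8.8) + (-2)×L_2(8.8) + 6×L_3(8.8)
P(8.8) = 2.304000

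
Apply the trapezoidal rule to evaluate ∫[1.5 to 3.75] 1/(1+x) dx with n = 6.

f(x) = 1/(1+x)
a = 1.5, b = 3.75, n = 6
h = (b - a)/n = 0.375000

Trapezoidal rule: (h/2)[f(x₀) + 2f(x₁) + 2f(x₂) + ... + f(xₙ)]

x_0 = 1.5000, f(x_0) = 0.400000, coefficient = 1
x_1 = 1.8750, f(x_1) = 0.347826, coefficient = 2
x_2 = 2.2500, f(x_2) = 0.307692, coefficient = 2
x_3 = 2.6250, f(x_3) = 0.275862, coefficient = 2
x_4 = 3.0000, f(x_4) = 0.250000, coefficient = 2
x_5 = 3.3750, f(x_5) = 0.228571, coefficient = 2
x_6 = 3.7500, f(x_6) = 0.210526, coefficient = 1

I ≈ (0.375000/2) × 3.430430 = 0.643206
Exact value: 0.641854
Error: 0.001352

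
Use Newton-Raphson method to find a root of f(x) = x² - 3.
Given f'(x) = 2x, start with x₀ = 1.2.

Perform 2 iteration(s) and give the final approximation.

f(x) = x² - 3
f'(x) = 2x
x₀ = 1.2

Newton-Raphson formula: x_{n+1} = x_n - f(x_n)/f'(x_n)

Iteration 1:
  f(1.200000) = -1.560000
  f'(1.200000) = 2.400000
  x_1 = 1.200000 - (-1.560000)/2.400000 = 1.850000
Iteration 2:
  f(1.850000) = 0.422500
  f'(1.850000) = 3.700000
  x_2 = 1.850000 - 0.422500/3.700000 = 1.735811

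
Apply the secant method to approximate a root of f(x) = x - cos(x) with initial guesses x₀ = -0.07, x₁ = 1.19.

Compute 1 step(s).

f(x) = x - cos(x)
x₀ = -0.07, x₁ = 1.19

Secant formula: x_{n+1} = x_n - f(x_n)(x_n - x_{n-1})/(f(x_n) - f(x_{n-1}))

Iteration 1:
  f(-0.070000) = -1.067551
  f(1.190000) = 0.818340
  x_2 = 1.190000 - 0.818340×(1.190000 - (-0.070000))/(0.818340 - (-1.067551))
       = 0.643251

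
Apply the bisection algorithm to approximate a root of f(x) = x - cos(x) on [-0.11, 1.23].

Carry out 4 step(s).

f(x) = x - cos(x)
Initial interval: [-0.11, 1.23]

Iteration 1:
  c_1 = (-0.110000 + 1.230000)/2 = 0.560000
  f(c_1) = f(0.560000) = -0.287255
  f(a) × f(c) ≥ 0, new interval: [0.560000, 1.230000]
Iteration 2:
  c_2 = (0.560000 + 1.230000)/2 = 0.895000
  f(c_2) = f(0.895000) = 0.269481
  f(a) × f(c) < 0, new interval: [0.560000, 0.895000]
Iteration 3:
  c_3 = (0.560000 + 0.895000)/2 = 0.727500
  f(c_3) = f(0.727500) = -0.019339
  f(a) × f(c) ≥ 0, new interval: [0.727500, 0.895000]
Iteration 4:
  c_4 = (0.727500 + 0.895000)/2 = 0.811250
  f(c_4) = f(0.811250) = 0.122657
  f(a) × f(c) < 0, new interval: [0.727500, 0.811250]

After 4 iteration(s), the approximation is c_4 = 0.811250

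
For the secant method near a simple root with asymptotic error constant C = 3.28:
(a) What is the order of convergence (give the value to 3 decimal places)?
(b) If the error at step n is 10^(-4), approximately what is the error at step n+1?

(a) Secant method has superlinear convergence with order φ = (1+√5)/2 ≈ 1.618.
    This means |e_{n+1}| ≈ C|e_n|^1.618.

(b) With |e_n| = 10^(-4) and C = 3.28:
    |e_{n+1}| ≈ 3.28 × (10^(-4))^1.618 = 3.28 × 10^(-6.47)

(a) ≈ 1.618 (golden ratio); (b) |e_{n+1}| ≈ 1.106e-06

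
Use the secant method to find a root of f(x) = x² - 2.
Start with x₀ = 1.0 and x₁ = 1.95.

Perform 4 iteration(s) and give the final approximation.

f(x) = x² - 2
x₀ = 1.0, x₁ = 1.95

Secant formula: x_{n+1} = x_n - f(x_n)(x_n - x_{n-1})/(f(x_n) - f(x_{n-1}))

Iteration 1:
  f(1.000000) = -1.000000
  f(1.950000) = 1.802500
  x_2 = 1.950000 - 1.802500×(1.950000 - 1.000000)/(1.802500 - (-1.000000))
       = 1.338983
Iteration 2:
  f(1.950000) = 1.802500
  f(1.338983) = -0.207124
  x_3 = 1.338983 - (-0.207124)×(1.338983 - 1.950000)/(-0.207124 - 1.802500)
       = 1.401958
Iteration 3:
  f(1.338983) = -0.207124
  f(1.401958) = -0.034513
  x_4 = 1.401958 - (-0.034513)×(1.401958 - 1.338983)/(-0.034513 - (-0.207124))
       = 1.414550
Iteration 4:
  f(1.401958) = -0.034513
  f(1.414550) = 0.000952
  x_5 = 1.414550 - 0.000952×(1.414550 - 1.401958)/(0.000952 - (-0.034513))
       = 1.414212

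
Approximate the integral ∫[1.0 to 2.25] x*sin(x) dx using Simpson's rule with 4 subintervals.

f(x) = x*sin(x)
a = 1.0, b = 2.25, n = 4
h = (b - a)/n = 0.312500

Simpson's rule: (h/3)[f(x₀) + 4f(x₁) + 2f(x₂) + ... + f(xₙ)]

x_0 = 1.0000, f(x_0) = 0.841471, coefficient = 1
x_1 = 1.3125, f(x_1) = 1.268960, coefficient = 4
x_2 = 1.6250, f(x_2) = 1.622613, coefficient = 2
x_3 = 1.9375, f(x_3) = 1.808684, coefficient = 4
x_4 = 2.2500, f(x_4) = 1.750665, coefficient = 1

I ≈ (0.312500/3) × 18.147938 = 1.890410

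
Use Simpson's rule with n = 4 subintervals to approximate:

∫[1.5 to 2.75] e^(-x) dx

f(x) = e^(-x)
a = 1.5, b = 2.75, n = 4
h = (b - a)/n = 0.312500

Simpson's rule: (h/3)[f(x₀) + 4f(x₁) + 2f(x₂) + ... + f(xₙ)]

x_0 = 1.5000, f(x_0) = 0.223130, coefficient = 1
x_1 = 1.8125, f(x_1) = 0.163246, coefficient = 4
x_2 = 2.1250, f(x_2) = 0.119433, coefficient = 2
x_3 = 2.4375, f(x_3) = 0.087379, coefficient = 4
x_4 = 2.7500, f(x_4) = 0.063928, coefficient = 1

I ≈ (0.312500/3) × 1.528422 = 0.159211
Exact value: 0.159202
Error: 0.000008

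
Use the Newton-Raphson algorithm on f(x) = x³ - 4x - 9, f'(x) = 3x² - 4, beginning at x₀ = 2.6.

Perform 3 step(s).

f(x) = x³ - 4x - 9
f'(x) = 3x² - 4
x₀ = 2.6

Newton-Raphson formula: x_{n+1} = x_n - f(x_n)/f'(x_n)

Iteration 1:
  f(2.600000) = -1.824000
  f'(2.600000) = 16.280000
  x_1 = 2.600000 - (-1.824000)/16.280000 = 2.712039
Iteration 2:
  f(2.712039) = 0.099318
  f'(2.712039) = 18.065472
  x_2 = 2.712039 - 0.099318/18.065472 = 2.706542
Iteration 3:
  f(2.706542) = 0.000246
  f'(2.706542) = 17.976103
  x_3 = 2.706542 - 0.000246/17.976103 = 2.706528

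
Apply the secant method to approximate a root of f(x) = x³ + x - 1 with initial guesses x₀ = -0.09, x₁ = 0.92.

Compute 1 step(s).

f(x) = x³ + x - 1
x₀ = -0.09, x₁ = 0.92

Secant formula: x_{n+1} = x_n - f(x_n)(x_n - x_{n-1})/(f(x_n) - f(x_{n-1}))

Iteration 1:
  f(-0.090000) = -1.090729
  f(0.920000) = 0.698688
  x_2 = 0.920000 - 0.698688×(0.920000 - (-0.090000))/(0.698688 - (-1.090729))
       = 0.525640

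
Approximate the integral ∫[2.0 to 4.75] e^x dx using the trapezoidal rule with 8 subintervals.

f(x) = e^x
a = 2.0, b = 4.75, n = 8
h = (b - a)/n = 0.343750

Trapezoidal rule: (h/2)[f(x₀) + 2f(x₁) + 2f(x₂) + ... + f(xₙ)]

x_0 = 2.0000, f(x_0) = 7.389056, coefficient = 1
x_1 = 2.3438, f(x_1) = 10.420239, coefficient = 2
x_2 = 2.6875, f(x_2) = 14.694893, coefficient = 2
x_3 = 3.0312, f(x_3) = 20.723120, coefficient = 2
x_4 = 3.3750, f(x_4) = 29.224284, coefficient = 2
x_5 = 3.7188, f(x_5) = 41.212846, coefficient = 2
x_6 = 4.0625, f(x_6) = 58.119428, coefficient = 2
x_7 = 4.4062, f(x_7) = 81.961531, coefficient = 2
x_8 = 4.7500, f(x_8) = 115.584285, coefficient = 1

I ≈ (0.343750/2) × 635.686022 = 109.258535
Exact value: 108.195228
Error: 1.063307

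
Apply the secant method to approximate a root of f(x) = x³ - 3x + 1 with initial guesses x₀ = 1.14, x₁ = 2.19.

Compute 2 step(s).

f(x) = x³ - 3x + 1
x₀ = 1.14, x₁ = 2.19

Secant formula: x_{n+1} = x_n - f(x_n)(x_n - x_{n-1})/(f(x_n) - f(x_{n-1}))

Iteration 1:
  f(1.140000) = -0.938456
  f(2.190000) = 4.933459
  x_2 = 2.190000 - 4.933459×(2.190000 - 1.140000)/(4.933459 - (-0.938456))
       = 1.307812
Iteration 2:
  f(2.190000) = 4.933459
  f(1.307812) = -0.686590
  x_3 = 1.307812 - (-0.686590)×(1.307812 - 2.190000)/(-0.686590 - 4.933459)
       = 1.415587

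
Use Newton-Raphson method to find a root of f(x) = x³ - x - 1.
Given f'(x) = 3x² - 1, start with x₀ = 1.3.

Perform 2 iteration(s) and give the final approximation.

f(x) = x³ - x - 1
f'(x) = 3x² - 1
x₀ = 1.3

Newton-Raphson formula: x_{n+1} = x_n - f(x_n)/f'(x_n)

Iteration 1:
  f(1.300000) = -0.103000
  f'(1.300000) = 4.070000
  x_1 = 1.300000 - (-0.103000)/4.070000 = 1.325307
Iteration 2:
  f(1.325307) = 0.002514
  f'(1.325307) = 4.269317
  x_2 = 1.325307 - 0.002514/4.269317 = 1.324718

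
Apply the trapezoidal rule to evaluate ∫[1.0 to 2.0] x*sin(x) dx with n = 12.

f(x) = x*sin(x)
a = 1.0, b = 2.0, n = 12
h = (b - a)/n = 0.083333

Trapezoidal rule: (h/2)[f(x₀) + 2f(x₁) + 2f(x₂) + ... + f(xₙ)]

x_0 = 1.0000, f(x_0) = 0.841471, coefficient = 1
x_1 = 1.0833, f(x_1) = 0.957151, coefficient = 2
x_2 = 1.1667, f(x_2) = 1.072686, coefficient = 2
x_3 = 1.2500, f(x_3) = 1.186231, coefficient = 2
x_4 = 1.3333, f(x_4) = 1.295917, coefficient = 2
x_5 = 1.4167, f(x_5) = 1.399873, coefficient = 2
x_6 = 1.5000, f(x_6) = 1.496242, coefficient = 2
x_7 = 1.5833, f(x_7) = 1.583209, coefficient = 2
x_8 = 1.6667, f(x_8) = 1.659013, coefficient = 2
x_9 = 1.7500, f(x_9) = 1.721975, coefficient = 2
x_10 = 1.8333, f(x_10) = 1.770514, coefficient = 2
x_11 = 1.9167, f(x_11) = 1.803163, coefficient = 2
x_12 = 2.0000, f(x_12) = 1.818595, coefficient = 1

I ≈ (0.083333/2) × 34.552014 = 1.439667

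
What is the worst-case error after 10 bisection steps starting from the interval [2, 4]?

Bisection error bound: |error| ≤ (b-a)/2^n
|error| ≤ (4 - 2)/2^10 = 2/2^10
|error| ≤ 0.0019531250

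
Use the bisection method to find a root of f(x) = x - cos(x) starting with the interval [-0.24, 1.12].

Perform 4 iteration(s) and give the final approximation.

f(x) = x - cos(x)
Initial interval: [-0.24, 1.12]

Iteration 1:
  c_1 = (-0.240000 + 1.120000)/2 = 0.440000
  f(c_1) = f(0.440000) = -0.464752
  f(a) × f(c) ≥ 0, new interval: [0.440000, 1.120000]
Iteration 2:
  c_2 = (0.440000 + 1.120000)/2 = 0.780000
  f(c_2) = f(0.780000) = 0.069086
  f(a) × f(c) < 0, new interval: [0.440000, 0.780000]
Iteration 3:
  c_3 = (0.440000 + 0.780000)/2 = 0.610000
  f(c_3) = f(0.610000) = -0.209648
  f(a) × f(c) ≥ 0, new interval: [0.610000, 0.780000]
Iteration 4:
  c_4 = (0.610000 + 0.780000)/2 = 0.695000
  f(c_4) = f(0.695000) = -0.073054
  f(a) × f(c) ≥ 0, new interval: [0.695000, 0.780000]

After 4 iteration(s), the approximation is c_4 = 0.695000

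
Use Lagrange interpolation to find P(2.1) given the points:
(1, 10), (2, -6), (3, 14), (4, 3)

Lagrange interpolation formula:
P(x) = Σ yᵢ × Lᵢ(x)
where Lᵢ(x) = Π_{j≠i} (x - xⱼ)/(xᵢ - xⱼ)

L_0(2.1) = (2.1 - 2)/(1 - 2) × (2.1 - 3)/(1 - 3) × (2.1 - 4)/(1 - 4) = -0.028500
L_1(2.1) = (2.1 - 1)/(2 - 1) × (2.1 - 3)/(2 - 3) × (2.1 - 4)/(2 - 4) = 0.940500
L_2(2.1) = (2.1 - 1)/(3 - 1) × (2.1 - 2)/(3 - 2) × (2.1 - 4)/(3 - 4) = 0.104500
L_3(2.1) = (2.1 - 1)/(4 - 1) × (2.1 - 2)/(4 - 2) × (2.1 - 3)/(4 - 3) = -0.016500

P(2.1) = 10×L_0(2.1) + (-6)×L_1(2.1) + 14×L_2(2.1) + 3×L_3(2.1)
P(2.1) = -4.514500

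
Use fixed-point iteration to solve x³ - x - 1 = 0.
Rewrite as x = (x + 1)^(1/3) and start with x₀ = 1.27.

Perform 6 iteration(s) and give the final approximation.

Equation: x³ - x - 1 = 0
Fixed-point form: x = (x + 1)^(1/3)
x₀ = 1.27

x_1 = g(1.270000) = 1.314242
x_2 = g(1.314242) = 1.322725
x_3 = g(1.322725) = 1.324339
x_4 = g(1.324339) = 1.324646
x_5 = g(1.324646) = 1.324704
x_6 = g(1.324704) = 1.324715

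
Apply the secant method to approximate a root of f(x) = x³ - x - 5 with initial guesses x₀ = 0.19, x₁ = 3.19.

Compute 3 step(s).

f(x) = x³ - x - 5
x₀ = 0.19, x₁ = 3.19

Secant formula: x_{n+1} = x_n - f(x_n)(x_n - x_{n-1})/(f(x_n) - f(x_{n-1}))

Iteration 1:
  f(0.190000) = -5.183141
  f(3.190000) = 24.271759
  x_2 = 3.190000 - 24.271759×(3.190000 - 0.190000)/(24.271759 - (-5.183141))
       = 0.717906
Iteration 2:
  f(3.190000) = 24.271759
  f(0.717906) = -5.347905
  x_3 = 0.717906 - (-5.347905)×(0.717906 - 3.190000)/(-5.347905 - 24.271759)
       = 1.164249
Iteration 3:
  f(0.717906) = -5.347905
  f(1.164249) = -4.586138
  x_4 = 1.164249 - (-4.586138)×(1.164249 - 0.717906)/(-4.586138 - (-5.347905))
       = 3.851408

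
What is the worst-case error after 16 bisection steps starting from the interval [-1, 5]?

Bisection error bound: |error| ≤ (b-a)/2^n
|error| ≤ (5 - (-1))/2^16 = 6/2^16
|error| ≤ 0.0000915527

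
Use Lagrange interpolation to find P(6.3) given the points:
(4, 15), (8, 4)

Lagrange interpolation formula:
P(x) = Σ yᵢ × Lᵢ(x)
where Lᵢ(x) = Π_{j≠i} (x - xⱼ)/(xᵢ - xⱼ)

L_0(6.3) = (6.3 - 8)/(4 - 8) = 0.425000
L_1(6.3) = (6.3 - 4)/(8 - 4) = 0.575000

P(6.3) = 15×L_0(6.3) + 4×L_1(6.3)
P(6.3) = 8.675000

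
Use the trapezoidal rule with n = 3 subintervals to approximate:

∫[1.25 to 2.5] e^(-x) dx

f(x) = e^(-x)
a = 1.25, b = 2.5, n = 3
h = (b - a)/n = 0.416667

Trapezoidal rule: (h/2)[f(x₀) + 2f(x₁) + 2f(x₂) + ... + f(xₙ)]

x_0 = 1.2500, f(x_0) = 0.286505, coefficient = 1
x_1 = 1.6667, f(x_1) = 0.188876, coefficient = 2
x_2 = 2.0833, f(x_2) = 0.124514, coefficient = 2
x_3 = 2.5000, f(x_3) = 0.082085, coefficient = 1

I ≈ (0.416667/2) × 0.995370 = 0.207369
Exact value: 0.204420
Error: 0.002949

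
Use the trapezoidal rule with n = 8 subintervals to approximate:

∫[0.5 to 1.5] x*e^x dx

f(x) = x*e^x
a = 0.5, b = 1.5, n = 8
h = (b - a)/n = 0.125000

Trapezoidal rule: (h/2)[f(x₀) + 2f(x₁) + 2f(x₂) + ... + f(xₙ)]

x_0 = 0.5000, f(x_0) = 0.824361, coefficient = 1
x_1 = 0.6250, f(x_1) = 1.167654, coefficient = 2
x_2 = 0.7500, f(x_2) = 1.587750, coefficient = 2
x_3 = 0.8750, f(x_3) = 2.099016, coefficient = 2
x_4 = 1.0000, f(x_4) = 2.718282, coefficient = 2
x_5 = 1.1250, f(x_5) = 3.465244, coefficient = 2
x_6 = 1.2500, f(x_6) = 4.362929, coefficient = 2
x_7 = 1.3750, f(x_7) = 5.438230, coefficient = 2
x_8 = 1.5000, f(x_8) = 6.722534, coefficient = 1

I ≈ (0.125000/2) × 49.225103 = 3.076569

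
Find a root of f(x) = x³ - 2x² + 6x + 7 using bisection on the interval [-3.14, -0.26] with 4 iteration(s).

f(x) = x³ - 2x² + 6x + 7
Initial interval: [-3.14, -0.26]

Iteration 1:
  c_1 = (-3.140000 + (-0.260000))/2 = -1.700000
  f(c_1) = f(-1.700000) = -13.893000
  f(a) × f(c) ≥ 0, new interval: [-1.700000, -0.260000]
Iteration 2:
  c_2 = (-1.700000 + (-0.260000))/2 = -0.980000
  f(c_2) = f(-0.980000) = -1.741992
  f(a) × f(c) ≥ 0, new interval: [-0.980000, -0.260000]
Iteration 3:
  c_3 = (-0.980000 + (-0.260000))/2 = -0.620000
  f(c_3) = f(-0.620000) = 2.272872
  f(a) × f(c) < 0, new interval: [-0.980000, -0.620000]
Iteration 4:
  c_4 = (-0.980000 + (-0.620000))/2 = -0.800000
  f(c_4) = f(-0.800000) = 0.408000
  f(a) × f(c) < 0, new interval: [-0.980000, -0.800000]

After 4 iteration(s), the approximation is c_4 = -0.800000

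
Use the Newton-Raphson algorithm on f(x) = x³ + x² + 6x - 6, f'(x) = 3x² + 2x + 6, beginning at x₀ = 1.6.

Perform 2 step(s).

f(x) = x³ + x² + 6x - 6
f'(x) = 3x² + 2x + 6
x₀ = 1.6

Newton-Raphson formula: x_{n+1} = x_n - f(x_n)/f'(x_n)

Iteration 1:
  f(1.600000) = 10.256000
  f'(1.600000) = 16.880000
  x_1 = 1.600000 - 10.256000/16.880000 = 0.992417
Iteration 2:
  f(0.992417) = 1.916817
  f'(0.992417) = 10.939509
  x_2 = 0.992417 - 1.916817/10.939509 = 0.817197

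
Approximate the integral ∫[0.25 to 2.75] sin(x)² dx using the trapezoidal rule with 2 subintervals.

f(x) = sin(x)²
a = 0.25, b = 2.75, n = 2
h = (b - a)/n = 1.250000

Trapezoidal rule: (h/2)[f(x₀) + 2f(x₁) + 2f(x₂) + ... + f(xₙ)]

x_0 = 0.2500, f(x_0) = 0.061209, coefficient = 1
x_1 = 1.5000, f(x_1) = 0.994996, coefficient = 2
x_2 = 2.7500, f(x_2) = 0.145665, coefficient = 1

I ≈ (1.250000/2) × 2.196866 = 1.373041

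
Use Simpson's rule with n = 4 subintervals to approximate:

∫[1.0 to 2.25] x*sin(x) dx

f(x) = x*sin(x)
a = 1.0, b = 2.25, n = 4
h = (b - a)/n = 0.312500

Simpson's rule: (h/3)[f(x₀) + 4f(x₁) + 2f(x₂) + ... + f(xₙ)]

x_0 = 1.0000, f(x_0) = 0.841471, coefficient = 1
x_1 = 1.3125, f(x_1) = 1.268960, coefficient = 4
x_2 = 1.6250, f(x_2) = 1.622613, coefficient = 2
x_3 = 1.9375, f(x_3) = 1.808684, coefficient = 4
x_4 = 2.2500, f(x_4) = 1.750665, coefficient = 1

I ≈ (0.312500/3) × 18.147938 = 1.890410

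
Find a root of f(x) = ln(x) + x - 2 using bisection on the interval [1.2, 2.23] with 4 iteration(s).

f(x) = ln(x) + x - 2
Initial interval: [1.2, 2.23]

Iteration 1:
  c_1 = (1.200000 + 2.230000)/2 = 1.715000
  f(c_1) = f(1.715000) = 0.254413
  f(a) × f(c) < 0, new interval: [1.200000, 1.715000]
Iteration 2:
  c_2 = (1.200000 + 1.715000)/2 = 1.457500
  f(c_2) = f(1.457500) = -0.165777
  f(a) × f(c) ≥ 0, new interval: [1.457500, 1.715000]
Iteration 3:
  c_3 = (1.457500 + 1.715000)/2 = 1.586250
  f(c_3) = f(1.586250) = 0.047623
  f(a) × f(c) < 0, new interval: [1.457500, 1.586250]
Iteration 4:
  c_4 = (1.457500 + 1.586250)/2 = 1.521875
  f(c_4) = f(1.521875) = -0.058182
  f(a) × f(c) ≥ 0, new interval: [1.521875, 1.586250]

After 4 iteration(s), the approximation is c_4 = 1.521875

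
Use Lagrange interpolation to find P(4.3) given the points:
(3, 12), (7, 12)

Lagrange interpolation formula:
P(x) = Σ yᵢ × Lᵢ(x)
where Lᵢ(x) = Π_{j≠i} (x - xⱼ)/(xᵢ - xⱼ)

L_0(4.3) = (4.3 - 7)/(3 - 7) = 0.675000
L_1(4.3) = (4.3 - 3)/(7 - 3) = 0.325000

P(4.3) = 12×L_0(4.3) + 12×L_1(4.3)
P(4.3) = 12.000000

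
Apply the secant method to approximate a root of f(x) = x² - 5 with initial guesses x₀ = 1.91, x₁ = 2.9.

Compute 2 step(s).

f(x) = x² - 5
x₀ = 1.91, x₁ = 2.9

Secant formula: x_{n+1} = x_n - f(x_n)(x_n - x_{n-1})/(f(x_n) - f(x_{n-1}))

Iteration 1:
  f(1.910000) = -1.351900
  f(2.900000) = 3.410000
  x_2 = 2.900000 - 3.410000×(2.900000 - 1.910000)/(3.410000 - (-1.351900))
       = 2.191060
Iteration 2:
  f(2.900000) = 3.410000
  f(2.191060) = -0.199255
  x_3 = 2.191060 - (-0.199255)×(2.191060 - 2.900000)/(-0.199255 - 3.410000)
       = 2.230198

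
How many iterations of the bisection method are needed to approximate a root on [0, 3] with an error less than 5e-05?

We need (b-a)/2^n ≤ 5e-05
(3 - 0)/2^n ≤ 5e-05
3/2^n ≤ 5e-05
2^n ≥ 60000
n ≥ log₂(60000) = 15.87
n ≥ 16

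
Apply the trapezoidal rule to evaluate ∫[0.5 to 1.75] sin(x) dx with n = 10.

f(x) = sin(x)
a = 0.5, b = 1.75, n = 10
h = (b - a)/n = 0.125000

Trapezoidal rule: (h/2)[f(x₀) + 2f(x₁) + 2f(x₂) + ... + f(xₙ)]

x_0 = 0.5000, f(x_0) = 0.479426, coefficient = 1
x_1 = 0.6250, f(x_1) = 0.585097, coefficient = 2
x_2 = 0.7500, f(x_2) = 0.681639, coefficient = 2
x_3 = 0.8750, f(x_3) = 0.767544, coefficient = 2
x_4 = 1.0000, f(x_4) = 0.841471, coefficient = 2
x_5 = 1.1250, f(x_5) = 0.902268, coefficient = 2
x_6 = 1.2500, f(x_6) = 0.948985, coefficient = 2
x_7 = 1.3750, f(x_7) = 0.980893, coefficient = 2
x_8 = 1.5000, f(x_8) = 0.997495, coefficient = 2
x_9 = 1.6250, f(x_9) = 0.998531, coefficient = 2
x_10 = 1.7500, f(x_10) = 0.983986, coefficient = 1

I ≈ (0.125000/2) × 16.871256 = 1.054453
Exact value: 1.055829
Error: 0.001375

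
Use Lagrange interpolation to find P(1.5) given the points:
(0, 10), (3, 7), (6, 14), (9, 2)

Lagrange interpolation formula:
P(x) = Σ yᵢ × Lᵢ(x)
where Lᵢ(x) = Π_{j≠i} (x - xⱼ)/(xᵢ - xⱼ)

L_0(1.5) = (1.5 - 3)/(0 - 3) × (1.5 - 6)/(0 - 6) × (1.5 - 9)/(0 - 9) = 0.312500
L_1(1.5) = (1.5 - 0)/(3 - 0) × (1.5 - 6)/(3 - 6) × (1.5 - 9)/(3 - 9) = 0.937500
L_2(1.5) = (1.5 - 0)/(6 - 0) × (1.5 - 3)/(6 - 3) × (1.5 - 9)/(6 - 9) = -0.312500
L_3(1.5) = (1.5 - 0)/(9 - 0) × (1.5 - 3)/(9 - 3) × (1.5 - 6)/(9 - 6) = 0.062500

P(1.5) = 10×L_0(1.5) + 7×L_1(1.5) + 14×L_2(1.5) + 2×L_3(1.5)
P(1.5) = 5.437500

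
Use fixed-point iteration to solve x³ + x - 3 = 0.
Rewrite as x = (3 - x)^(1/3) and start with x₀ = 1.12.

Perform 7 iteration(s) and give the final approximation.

Equation: x³ + x - 3 = 0
Fixed-point form: x = (3 - x)^(1/3)
x₀ = 1.12

x_1 = g(1.120000) = 1.234201
x_2 = g(1.234201) = 1.208687
x_3 = g(1.208687) = 1.214480
x_4 = g(1.214480) = 1.213170
x_5 = g(1.213170) = 1.213466
x_6 = g(1.213466) = 1.213399
x_7 = g(1.213399) = 1.213414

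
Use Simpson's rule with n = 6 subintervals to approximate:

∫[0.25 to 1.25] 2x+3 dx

f(x) = 2x+3
a = 0.25, b = 1.25, n = 6
h = (b - a)/n = 0.166667

Simpson's rule: (h/3)[f(x₀) + 4f(x₁) + 2f(x₂) + ... + f(xₙ)]

x_0 = 0.2500, f(x_0) = 3.500000, coefficient = 1
x_1 = 0.4167, f(x_1) = 3.833333, coefficient = 4
x_2 = 0.5833, f(x_2) = 4.166667, coefficient = 2
x_3 = 0.7500, f(x_3) = 4.500000, coefficient = 4
x_4 = 0.9167, f(x_4) = 4.833333, coefficient = 2
x_5 = 1.0833, f(x_5) = 5.166667, coefficient = 4
x_6 = 1.2500, f(x_6) = 5.500000, coefficient = 1

I ≈ (0.166667/3) × 81.000000 = 4.500000
Exact value: 4.500000
Error: 0.000000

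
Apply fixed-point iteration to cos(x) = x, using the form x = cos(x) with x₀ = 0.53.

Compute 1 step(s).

Equation: cos(x) = x
Fixed-point form: x = cos(x)
x₀ = 0.53

x_1 = g(0.530000) = 0.862807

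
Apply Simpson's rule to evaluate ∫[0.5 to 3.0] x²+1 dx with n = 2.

f(x) = x²+1
a = 0.5, b = 3.0, n = 2
h = (b - a)/n = 1.250000

Simpson's rule: (h/3)[f(x₀) + 4f(x₁) + 2f(x₂) + ... + f(xₙ)]

x_0 = 0.5000, f(x_0) = 1.250000, coefficient = 1
x_1 = 1.7500, f(x_1) = 4.062500, coefficient = 4
x_2 = 3.0000, f(x_2) = 10.000000, coefficient = 1

I ≈ (1.250000/3) × 27.500000 = 11.458333
Exact value: 11.458333
Error: 0.000000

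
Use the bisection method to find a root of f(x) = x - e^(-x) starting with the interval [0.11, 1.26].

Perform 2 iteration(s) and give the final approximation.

f(x) = x - e^(-x)
Initial interval: [0.11, 1.26]

Iteration 1:
  c_1 = (0.110000 + 1.260000)/2 = 0.685000
  f(c_1) = f(0.685000) = 0.180910
  f(a) × f(c) < 0, new interval: [0.110000, 0.685000]
Iteration 2:
  c_2 = (0.110000 + 0.685000)/2 = 0.397500
  f(c_2) = f(0.397500) = -0.274498
  f(a) × f(c) ≥ 0, new interval: [0.397500, 0.685000]

After 2 iteration(s), the approximation is c_2 = 0.397500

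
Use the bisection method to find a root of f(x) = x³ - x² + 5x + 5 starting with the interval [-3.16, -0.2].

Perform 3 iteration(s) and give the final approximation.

f(x) = x³ - x² + 5x + 5
Initial interval: [-3.16, -0.2]

Iteration 1:
  c_1 = (-3.160000 + (-0.200000))/2 = -1.680000
  f(c_1) = f(-1.680000) = -10.964032
  f(a) × f(c) ≥ 0, new interval: [-1.680000, -0.200000]
Iteration 2:
  c_2 = (-1.680000 + (-0.200000))/2 = -0.940000
  f(c_2) = f(-0.940000) = -1.414184
  f(a) × f(c) ≥ 0, new interval: [-0.940000, -0.200000]
Iteration 3:
  c_3 = (-0.940000 + (-0.200000))/2 = -0.570000
  f(c_3) = f(-0.570000) = 1.639907
  f(a) × f(c) < 0, new interval: [-0.940000, -0.570000]

After 3 iteration(s), the approximation is c_3 = -0.570000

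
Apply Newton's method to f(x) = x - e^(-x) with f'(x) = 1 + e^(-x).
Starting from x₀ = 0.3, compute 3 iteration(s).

f(x) = x - e^(-x)
f'(x) = 1 + e^(-x)
x₀ = 0.3

Newton-Raphson formula: x_{n+1} = x_n - f(x_n)/f'(x_n)

Iteration 1:
  f(0.300000) = -0.440818
  f'(0.300000) = 1.740818
  x_1 = 0.300000 - (-0.440818)/1.740818 = 0.553225
Iteration 2:
  f(0.553225) = -0.021868
  f'(0.553225) = 1.575092
  x_2 = 0.553225 - (-0.021868)/1.575092 = 0.567108
Iteration 3:
  f(0.567108) = -0.000055
  f'(0.567108) = 1.567163
  x_3 = 0.567108 - (-0.000055)/1.567163 = 0.567143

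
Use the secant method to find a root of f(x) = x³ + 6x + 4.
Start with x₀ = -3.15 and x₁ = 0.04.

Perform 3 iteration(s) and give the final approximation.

f(x) = x³ + 6x + 4
x₀ = -3.15, x₁ = 0.04

Secant formula: x_{n+1} = x_n - f(x_n)(x_n - x_{n-1})/(f(x_n) - f(x_{n-1}))

Iteration 1:
  f(-3.150000) = -46.155875
  f(0.040000) = 4.240064
  x_2 = 0.040000 - 4.240064×(0.040000 - (-3.150000))/(4.240064 - (-46.155875))
       = -0.228391
Iteration 2:
  f(0.040000) = 4.240064
  f(-0.228391) = 2.617742
  x_3 = -0.228391 - 2.617742×(-0.228391 - 0.040000)/(2.617742 - 4.240064)
       = -0.661460
Iteration 3:
  f(-0.228391) = 2.617742
  f(-0.661460) = -0.258168
  x_4 = -0.661460 - (-0.258168)×(-0.661460 - (-0.228391))/(-0.258168 - 2.617742)
       = -0.622584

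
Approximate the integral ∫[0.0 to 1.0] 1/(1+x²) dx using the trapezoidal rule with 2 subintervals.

f(x) = 1/(1+x²)
a = 0.0, b = 1.0, n = 2
h = (b - a)/n = 0.500000

Trapezoidal rule: (h/2)[f(x₀) + 2f(x₁) + 2f(x₂) + ... + f(xₙ)]

x_0 = 0.0000, f(x_0) = 1.000000, coefficient = 1
x_1 = 0.5000, f(x_1) = 0.800000, coefficient = 2
x_2 = 1.0000, f(x_2) = 0.500000, coefficient = 1

I ≈ (0.500000/2) × 3.100000 = 0.775000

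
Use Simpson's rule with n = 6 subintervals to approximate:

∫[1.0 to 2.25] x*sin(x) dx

f(x) = x*sin(x)
a = 1.0, b = 2.25, n = 6
h = (b - a)/n = 0.208333

Simpson's rule: (h/3)[f(x₀) + 4f(x₁) + 2f(x₂) + ... + f(xₙ)]

x_0 = 1.0000, f(x_0) = 0.841471, coefficient = 1
x_1 = 1.2083, f(x_1) = 1.129823, coefficient = 4
x_2 = 1.4167, f(x_2) = 1.399873, coefficient = 2
x_3 = 1.6250, f(x_3) = 1.622613, coefficient = 4
x_4 = 1.8333, f(x_4) = 1.770514, coefficient = 2
x_5 = 2.0417, f(x_5) = 1.819480, coefficient = 4
x_6 = 2.2500, f(x_6) = 1.750665, coefficient = 1

I ≈ (0.208333/3) × 27.220575 = 1.890318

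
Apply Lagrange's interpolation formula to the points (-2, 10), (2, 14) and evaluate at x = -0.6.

Lagrange interpolation formula:
P(x) = Σ yᵢ × Lᵢ(x)
where Lᵢ(x) = Π_{j≠i} (x - xⱼ)/(xᵢ - xⱼ)

L_0(-0.6) = (-0.6 - 2)/(-2 - 2) = 0.650000
L_1(-0.6) = (-0.6 - (-2))/(2 - (-2)) = 0.350000

P(-0.6) = 10×L_0(-0.6) + 14×L_1(-0.6)
P(-0.6) = 11.400000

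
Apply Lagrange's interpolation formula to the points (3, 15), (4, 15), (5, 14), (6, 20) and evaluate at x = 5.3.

Lagrange interpolation formula:
P(x) = Σ yᵢ × Lᵢ(x)
where Lᵢ(x) = Π_{j≠i} (x - xⱼ)/(xᵢ - xⱼ)

L_0(5.3) = (5.3 - 4)/(3 - 4) × (5.3 - 5)/(3 - 5) × (5.3 - 6)/(3 - 6) = 0.045500
L_1(5.3) = (5.3 - 3)/(4 - 3) × (5.3 - 5)/(4 - 5) × (5.3 - 6)/(4 - 6) = -0.241500
L_2(5.3) = (5.3 - 3)/(5 - 3) × (5.3 - 4)/(5 - 4) × (5.3 - 6)/(5 - 6) = 1.046500
L_3(5.3) = (5.3 - 3)/(6 - 3) × (5.3 - 4)/(6 - 4) × (5.3 - 5)/(6 - 5) = 0.149500

P(5.3) = 15×L_0(5.3) + 15×L_1(5.3) + 14×L_2(5.3) + 20×L_3(5.3)
P(5.3) = 14.701000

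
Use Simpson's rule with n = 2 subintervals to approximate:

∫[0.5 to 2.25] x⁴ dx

f(x) = x⁴
a = 0.5, b = 2.25, n = 2
h = (b - a)/n = 0.875000

Simpson's rule: (h/3)[f(x₀) + 4f(x₁) + 2f(x₂) + ... + f(xₙ)]

x_0 = 0.5000, f(x_0) = 0.062500, coefficient = 1
x_1 = 1.3750, f(x_1) = 3.574463, coefficient = 4
x_2 = 2.2500, f(x_2) = 25.628906, coefficient = 1

I ≈ (0.875000/3) × 39.989258 = 11.663534
Exact value: 11.526758
Error: 0.136776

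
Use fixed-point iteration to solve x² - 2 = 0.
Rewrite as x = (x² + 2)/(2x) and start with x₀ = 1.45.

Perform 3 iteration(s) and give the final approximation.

Equation: x² - 2 = 0
Fixed-point form: x = (x² + 2)/(2x)
x₀ = 1.45

x_1 = g(1.450000) = 1.414655
x_2 = g(1.414655) = 1.414214
x_3 = g(1.414214) = 1.414214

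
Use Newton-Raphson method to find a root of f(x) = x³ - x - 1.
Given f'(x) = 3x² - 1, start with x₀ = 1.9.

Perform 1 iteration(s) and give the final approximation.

f(x) = x³ - x - 1
f'(x) = 3x² - 1
x₀ = 1.9

Newton-Raphson formula: x_{n+1} = x_n - f(x_n)/f'(x_n)

Iteration 1:
  f(1.900000) = 3.959000
  f'(1.900000) = 9.830000
  x_1 = 1.900000 - 3.959000/9.830000 = 1.497253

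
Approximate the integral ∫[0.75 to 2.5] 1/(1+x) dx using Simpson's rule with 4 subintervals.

f(x) = 1/(1+x)
a = 0.75, b = 2.5, n = 4
h = (b - a)/n = 0.437500

Simpson's rule: (h/3)[f(x₀) + 4f(x₁) + 2f(x₂) + ... + f(xₙ)]

x_0 = 0.7500, f(x_0) = 0.571429, coefficient = 1
x_1 = 1.1875, f(x_1) = 0.457143, coefficient = 4
x_2 = 1.6250, f(x_2) = 0.380952, coefficient = 2
x_3 = 2.0625, f(x_3) = 0.326531, coefficient = 4
x_4 = 2.5000, f(x_4) = 0.285714, coefficient = 1

I ≈ (0.437500/3) × 4.753741 = 0.693254
Exact value: 0.693147
Error: 0.000107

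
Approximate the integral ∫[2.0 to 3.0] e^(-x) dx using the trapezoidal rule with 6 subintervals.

f(x) = e^(-x)
a = 2.0, b = 3.0, n = 6
h = (b - a)/n = 0.166667

Trapezoidal rule: (h/2)[f(x₀) + 2f(x₁) + 2f(x₂) + ... + f(xₙ)]

x_0 = 2.0000, f(x_0) = 0.135335, coefficient = 1
x_1 = 2.1667, f(x_1) = 0.114559, coefficient = 2
x_2 = 2.3333, f(x_2) = 0.096972, coefficient = 2
x_3 = 2.5000, f(x_3) = 0.082085, coefficient = 2
x_4 = 2.6667, f(x_4) = 0.069483, coefficient = 2
x_5 = 2.8333, f(x_5) = 0.058816, coefficient = 2
x_6 = 3.0000, f(x_6) = 0.049787, coefficient = 1

I ≈ (0.166667/2) × 1.028954 = 0.085746
Exact value: 0.085548
Error: 0.000198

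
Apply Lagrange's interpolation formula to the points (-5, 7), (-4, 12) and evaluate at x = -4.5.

Lagrange interpolation formula:
P(x) = Σ yᵢ × Lᵢ(x)
where Lᵢ(x) = Π_{j≠i} (x - xⱼ)/(xᵢ - xⱼ)

L_0(-4.5) = (-4.5 - (-4))/(-5 - (-4)) = 0.500000
L_1(-4.5) = (-4.5 - (-5))/(-4 - (-5)) = 0.500000

P(-4.5) = 7×L_0(-4.5) + 12×L_1(-4.5)
P(-4.5) = 9.500000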